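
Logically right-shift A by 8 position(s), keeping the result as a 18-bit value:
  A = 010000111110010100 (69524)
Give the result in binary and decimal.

Logical shift right by 8: drop the bottom 8 bit(s), prepend 8 zero(s) on the left.
  010000111110010100  ->  keep [0100001111], discard [10010100], prepend 00000000
= 000000000100001111

Answer: 000000000100001111 (271)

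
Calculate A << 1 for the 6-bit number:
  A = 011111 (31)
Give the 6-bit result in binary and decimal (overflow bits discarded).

Shift left by 1: drop the top 1 bit(s), append 1 zero(s) on the right.
  011111  ->  discard [0], keep [11111], append 0
= 111110

Answer: 111110 (62)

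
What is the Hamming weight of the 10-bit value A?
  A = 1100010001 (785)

1100010001
1-bits at positions (from bit 0 = LSB): 0, 4, 8, 9
Count = 4

Answer: 4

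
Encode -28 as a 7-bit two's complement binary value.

1. Binary of +28:  0011100
2. Invert bits:     1100011
3. Add 1:           1100100

Answer: 1100100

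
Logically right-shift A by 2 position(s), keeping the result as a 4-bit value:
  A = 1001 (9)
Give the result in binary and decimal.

Logical shift right by 2: drop the bottom 2 bit(s), prepend 2 zero(s) on the left.
  1001  ->  keep [10], discard [01], prepend 00
= 0010

Answer: 0010 (2)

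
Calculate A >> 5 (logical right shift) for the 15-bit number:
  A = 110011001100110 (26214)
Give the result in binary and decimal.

Logical shift right by 5: drop the bottom 5 bit(s), prepend 5 zero(s) on the left.
  110011001100110  ->  keep [1100110011], discard [00110], prepend 00000
= 000001100110011

Answer: 000001100110011 (819)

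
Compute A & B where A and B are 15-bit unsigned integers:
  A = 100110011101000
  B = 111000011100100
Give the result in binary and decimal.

Apply & to each column (1 only where both bits are 1):
  100110011101000
& 111000011100100
-----------------
  100000011100000

Answer: 100000011100000 (16608)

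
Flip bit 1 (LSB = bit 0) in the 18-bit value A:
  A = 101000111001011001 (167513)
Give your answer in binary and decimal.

Mask = 1 << 1 = 000000000000000010
Bit 1 of A is 0; XOR with the mask flips it to 1.
  101000111001011001
^ 000000000000000010
--------------------
  101000111001011011

Answer: 101000111001011011 (167515)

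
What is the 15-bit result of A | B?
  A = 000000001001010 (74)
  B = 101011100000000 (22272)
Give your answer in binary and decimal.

Apply | to each column (1 where either bit is 1):
  000000001001010
| 101011100000000
-----------------
  101011101001010

Answer: 101011101001010 (22346)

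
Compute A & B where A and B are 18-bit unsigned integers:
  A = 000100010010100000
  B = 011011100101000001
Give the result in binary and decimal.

Apply & to each column (1 only where both bits are 1):
  000100010010100000
& 011011100101000001
--------------------
  000000000000000000

Answer: 000000000000000000 (0)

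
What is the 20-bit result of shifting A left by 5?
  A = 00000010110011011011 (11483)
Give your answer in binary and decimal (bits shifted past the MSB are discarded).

Shift left by 5: drop the top 5 bit(s), append 5 zero(s) on the right.
  00000010110011011011  ->  discard [00000], keep [010110011011011], append 00000
= 01011001101101100000

Answer: 01011001101101100000 (367456)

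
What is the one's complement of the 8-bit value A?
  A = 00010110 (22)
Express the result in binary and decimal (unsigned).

Flip each bit (0->1, 1->0):
  00010110
  11101001

Answer: 11101001 (233)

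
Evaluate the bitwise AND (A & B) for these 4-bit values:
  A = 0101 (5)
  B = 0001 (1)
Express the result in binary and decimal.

Apply & to each column (1 only where both bits are 1):
  0101
& 0001
------
  0001

Answer: 0001 (1)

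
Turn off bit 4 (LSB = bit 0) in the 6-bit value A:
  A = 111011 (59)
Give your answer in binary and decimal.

Mask = ~(1 << 4) = 101111
Bit 4 of A is 1, so AND-ing with the mask clears it to 0.
  111011
& 101111
--------
  101011

Answer: 101011 (43)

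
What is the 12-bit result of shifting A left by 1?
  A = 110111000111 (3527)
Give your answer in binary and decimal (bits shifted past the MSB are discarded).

Shift left by 1: drop the top 1 bit(s), append 1 zero(s) on the right.
  110111000111  ->  discard [1], keep [10111000111], append 0
= 101110001110

Answer: 101110001110 (2958)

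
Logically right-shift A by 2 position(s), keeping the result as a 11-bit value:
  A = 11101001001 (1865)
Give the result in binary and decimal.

Logical shift right by 2: drop the bottom 2 bit(s), prepend 2 zero(s) on the left.
  11101001001  ->  keep [111010010], discard [01], prepend 00
= 00111010010

Answer: 00111010010 (466)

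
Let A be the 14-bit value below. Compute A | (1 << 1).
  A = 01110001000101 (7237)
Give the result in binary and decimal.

Mask = 1 << 1 = 00000000000010
Bit 1 of A is 0, so OR-ing with the mask flips it to 1.
  01110001000101
| 00000000000010
----------------
  01110001000111

Answer: 01110001000111 (7239)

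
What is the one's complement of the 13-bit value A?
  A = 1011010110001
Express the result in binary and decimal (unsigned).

Flip each bit (0->1, 1->0):
  1011010110001
  0100101001110

Answer: 0100101001110 (2382)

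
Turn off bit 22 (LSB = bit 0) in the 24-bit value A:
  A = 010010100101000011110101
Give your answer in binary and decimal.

Mask = ~(1 << 22) = 101111111111111111111111
Bit 22 of A is 1, so AND-ing with the mask clears it to 0.
  010010100101000011110101
& 101111111111111111111111
--------------------------
  000010100101000011110101

Answer: 000010100101000011110101 (676085)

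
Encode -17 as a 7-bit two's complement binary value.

1. Binary of +17:  0010001
2. Invert bits:     1101110
3. Add 1:           1101111

Answer: 1101111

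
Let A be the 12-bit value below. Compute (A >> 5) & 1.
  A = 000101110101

Bit 5 is the 6th from the right.
  000101110101
        ^
That bit is 1.

Answer: 1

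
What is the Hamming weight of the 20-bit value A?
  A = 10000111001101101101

10000111001101101101
1-bits at positions (from bit 0 = LSB): 0, 2, 3, 5, 6, 8, 9, 12, 13, 14, 19
Count = 11

Answer: 11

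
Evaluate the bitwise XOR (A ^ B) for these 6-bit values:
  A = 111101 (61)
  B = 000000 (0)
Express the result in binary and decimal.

Apply ^ to each column (1 where bits differ):
  111101
^ 000000
--------
  111101

Answer: 111101 (61)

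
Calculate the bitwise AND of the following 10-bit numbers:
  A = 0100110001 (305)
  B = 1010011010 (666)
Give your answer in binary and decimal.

Apply & to each column (1 only where both bits are 1):
  0100110001
& 1010011010
------------
  0000010000

Answer: 0000010000 (16)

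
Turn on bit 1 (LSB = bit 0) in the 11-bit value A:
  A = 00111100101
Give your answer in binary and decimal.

Mask = 1 << 1 = 00000000010
Bit 1 of A is 0, so OR-ing with the mask flips it to 1.
  00111100101
| 00000000010
-------------
  00111100111

Answer: 00111100111 (487)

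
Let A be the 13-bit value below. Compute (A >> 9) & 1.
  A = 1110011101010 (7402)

Bit 9 is the 10th from the right.
  1110011101010
     ^
That bit is 0.

Answer: 0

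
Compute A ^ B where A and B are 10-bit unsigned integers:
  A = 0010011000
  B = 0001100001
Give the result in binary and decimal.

Apply ^ to each column (1 where bits differ):
  0010011000
^ 0001100001
------------
  0011111001

Answer: 0011111001 (249)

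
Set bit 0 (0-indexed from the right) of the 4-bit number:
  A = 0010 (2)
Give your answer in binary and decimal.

Mask = 1 << 0 = 0001
Bit 0 of A is 0, so OR-ing with the mask flips it to 1.
  0010
| 0001
------
  0011

Answer: 0011 (3)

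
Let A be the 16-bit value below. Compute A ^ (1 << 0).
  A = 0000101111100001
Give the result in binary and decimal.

Mask = 1 << 0 = 0000000000000001
Bit 0 of A is 1; XOR with the mask flips it to 0.
  0000101111100001
^ 0000000000000001
------------------
  0000101111100000

Answer: 0000101111100000 (3040)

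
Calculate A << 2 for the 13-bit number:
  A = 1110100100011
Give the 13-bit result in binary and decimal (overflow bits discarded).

Shift left by 2: drop the top 2 bit(s), append 2 zero(s) on the right.
  1110100100011  ->  discard [11], keep [10100100011], append 00
= 1010010001100

Answer: 1010010001100 (5260)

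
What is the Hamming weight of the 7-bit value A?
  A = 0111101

0111101
1-bits at positions (from bit 0 = LSB): 0, 2, 3, 4, 5
Count = 5

Answer: 5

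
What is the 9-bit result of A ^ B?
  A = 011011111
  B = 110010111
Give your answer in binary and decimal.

Apply ^ to each column (1 where bits differ):
  011011111
^ 110010111
-----------
  101001000

Answer: 101001000 (328)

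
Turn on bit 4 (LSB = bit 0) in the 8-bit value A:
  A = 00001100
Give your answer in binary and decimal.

Mask = 1 << 4 = 00010000
Bit 4 of A is 0, so OR-ing with the mask flips it to 1.
  00001100
| 00010000
----------
  00011100

Answer: 00011100 (28)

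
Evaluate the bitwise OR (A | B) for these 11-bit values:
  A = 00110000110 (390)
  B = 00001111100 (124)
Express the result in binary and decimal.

Apply | to each column (1 where either bit is 1):
  00110000110
| 00001111100
-------------
  00111111110

Answer: 00111111110 (510)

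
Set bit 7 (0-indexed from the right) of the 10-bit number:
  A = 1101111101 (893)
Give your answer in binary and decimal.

Mask = 1 << 7 = 0010000000
Bit 7 of A is 0, so OR-ing with the mask flips it to 1.
  1101111101
| 0010000000
------------
  1111111101

Answer: 1111111101 (1021)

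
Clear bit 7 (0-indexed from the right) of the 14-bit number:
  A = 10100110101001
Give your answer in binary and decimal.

Mask = ~(1 << 7) = 11111101111111
Bit 7 of A is 1, so AND-ing with the mask clears it to 0.
  10100110101001
& 11111101111111
----------------
  10100100101001

Answer: 10100100101001 (10537)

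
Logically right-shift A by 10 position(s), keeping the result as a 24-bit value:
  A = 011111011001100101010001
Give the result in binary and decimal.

Logical shift right by 10: drop the bottom 10 bit(s), prepend 10 zero(s) on the left.
  011111011001100101010001  ->  keep [01111101100110], discard [0101010001], prepend 0000000000
= 000000000001111101100110

Answer: 000000000001111101100110 (8038)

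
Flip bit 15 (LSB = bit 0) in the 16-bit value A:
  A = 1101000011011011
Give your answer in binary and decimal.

Mask = 1 << 15 = 1000000000000000
Bit 15 of A is 1; XOR with the mask flips it to 0.
  1101000011011011
^ 1000000000000000
------------------
  0101000011011011

Answer: 0101000011011011 (20699)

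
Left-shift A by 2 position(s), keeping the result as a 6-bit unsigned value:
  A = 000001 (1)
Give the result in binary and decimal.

Shift left by 2: drop the top 2 bit(s), append 2 zero(s) on the right.
  000001  ->  discard [00], keep [0001], append 00
= 000100

Answer: 000100 (4)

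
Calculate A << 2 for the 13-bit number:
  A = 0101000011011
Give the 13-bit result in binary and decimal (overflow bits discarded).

Shift left by 2: drop the top 2 bit(s), append 2 zero(s) on the right.
  0101000011011  ->  discard [01], keep [01000011011], append 00
= 0100001101100

Answer: 0100001101100 (2156)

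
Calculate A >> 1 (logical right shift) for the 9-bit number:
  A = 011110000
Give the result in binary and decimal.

Logical shift right by 1: drop the bottom 1 bit(s), prepend 1 zero(s) on the left.
  011110000  ->  keep [01111000], discard [0], prepend 0
= 001111000

Answer: 001111000 (120)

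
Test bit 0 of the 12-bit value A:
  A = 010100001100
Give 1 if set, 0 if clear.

Bit 0 is the 1st from the right.
  010100001100
             ^
That bit is 0.

Answer: 0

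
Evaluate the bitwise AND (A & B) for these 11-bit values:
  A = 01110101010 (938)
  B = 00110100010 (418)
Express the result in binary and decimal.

Apply & to each column (1 only where both bits are 1):
  01110101010
& 00110100010
-------------
  00110100010

Answer: 00110100010 (418)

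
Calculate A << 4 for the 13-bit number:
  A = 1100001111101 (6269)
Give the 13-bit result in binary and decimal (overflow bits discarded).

Shift left by 4: drop the top 4 bit(s), append 4 zero(s) on the right.
  1100001111101  ->  discard [1100], keep [001111101], append 0000
= 0011111010000

Answer: 0011111010000 (2000)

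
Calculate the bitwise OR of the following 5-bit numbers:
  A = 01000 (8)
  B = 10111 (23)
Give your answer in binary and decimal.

Apply | to each column (1 where either bit is 1):
  01000
| 10111
-------
  11111

Answer: 11111 (31)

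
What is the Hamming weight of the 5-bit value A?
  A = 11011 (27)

11011
1-bits at positions (from bit 0 = LSB): 0, 1, 3, 4
Count = 4

Answer: 4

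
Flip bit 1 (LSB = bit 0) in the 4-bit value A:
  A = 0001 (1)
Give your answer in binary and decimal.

Mask = 1 << 1 = 0010
Bit 1 of A is 0; XOR with the mask flips it to 1.
  0001
^ 0010
------
  0011

Answer: 0011 (3)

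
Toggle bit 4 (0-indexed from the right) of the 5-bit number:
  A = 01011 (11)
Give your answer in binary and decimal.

Mask = 1 << 4 = 10000
Bit 4 of A is 0; XOR with the mask flips it to 1.
  01011
^ 10000
-------
  11011

Answer: 11011 (27)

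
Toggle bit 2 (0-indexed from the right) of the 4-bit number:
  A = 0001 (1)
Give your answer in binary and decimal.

Mask = 1 << 2 = 0100
Bit 2 of A is 0; XOR with the mask flips it to 1.
  0001
^ 0100
------
  0101

Answer: 0101 (5)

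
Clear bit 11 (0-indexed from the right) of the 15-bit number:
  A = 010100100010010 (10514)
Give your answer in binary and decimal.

Mask = ~(1 << 11) = 111011111111111
Bit 11 of A is 1, so AND-ing with the mask clears it to 0.
  010100100010010
& 111011111111111
-----------------
  010000100010010

Answer: 010000100010010 (8466)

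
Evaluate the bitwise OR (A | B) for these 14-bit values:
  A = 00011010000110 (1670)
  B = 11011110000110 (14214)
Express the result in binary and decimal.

Apply | to each column (1 where either bit is 1):
  00011010000110
| 11011110000110
----------------
  11011110000110

Answer: 11011110000110 (14214)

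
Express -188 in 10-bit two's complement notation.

1. Binary of +188:  0010111100
2. Invert bits:     1101000011
3. Add 1:           1101000100

Answer: 1101000100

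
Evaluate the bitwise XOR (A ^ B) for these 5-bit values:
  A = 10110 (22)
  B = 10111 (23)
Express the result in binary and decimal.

Apply ^ to each column (1 where bits differ):
  10110
^ 10111
-------
  00001

Answer: 00001 (1)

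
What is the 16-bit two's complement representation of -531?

1. Binary of +531:  0000001000010011
2. Invert bits:     1111110111101100
3. Add 1:           1111110111101101

Answer: 1111110111101101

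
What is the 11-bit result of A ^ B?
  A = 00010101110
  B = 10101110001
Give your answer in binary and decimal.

Apply ^ to each column (1 where bits differ):
  00010101110
^ 10101110001
-------------
  10111011111

Answer: 10111011111 (1503)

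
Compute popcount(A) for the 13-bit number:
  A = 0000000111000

0000000111000
1-bits at positions (from bit 0 = LSB): 3, 4, 5
Count = 3

Answer: 3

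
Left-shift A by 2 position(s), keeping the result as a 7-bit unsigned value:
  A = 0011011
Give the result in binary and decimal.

Shift left by 2: drop the top 2 bit(s), append 2 zero(s) on the right.
  0011011  ->  discard [00], keep [11011], append 00
= 1101100

Answer: 1101100 (108)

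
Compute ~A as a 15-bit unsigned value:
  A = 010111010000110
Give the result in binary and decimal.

Flip each bit (0->1, 1->0):
  010111010000110
  101000101111001

Answer: 101000101111001 (20857)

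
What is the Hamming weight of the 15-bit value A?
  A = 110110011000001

110110011000001
1-bits at positions (from bit 0 = LSB): 0, 6, 7, 10, 11, 13, 14
Count = 7

Answer: 7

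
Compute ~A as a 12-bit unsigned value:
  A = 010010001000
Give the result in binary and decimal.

Flip each bit (0->1, 1->0):
  010010001000
  101101110111

Answer: 101101110111 (2935)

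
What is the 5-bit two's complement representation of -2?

1. Binary of +2:  00010
2. Invert bits:     11101
3. Add 1:           11110

Answer: 11110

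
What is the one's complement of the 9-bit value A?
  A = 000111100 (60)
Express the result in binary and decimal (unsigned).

Flip each bit (0->1, 1->0):
  000111100
  111000011

Answer: 111000011 (451)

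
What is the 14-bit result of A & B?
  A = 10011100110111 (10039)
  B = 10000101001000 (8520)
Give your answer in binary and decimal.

Apply & to each column (1 only where both bits are 1):
  10011100110111
& 10000101001000
----------------
  10000100000000

Answer: 10000100000000 (8448)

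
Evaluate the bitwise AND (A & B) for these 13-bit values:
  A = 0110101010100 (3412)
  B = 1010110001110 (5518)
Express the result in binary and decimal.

Apply & to each column (1 only where both bits are 1):
  0110101010100
& 1010110001110
---------------
  0010100000100

Answer: 0010100000100 (1284)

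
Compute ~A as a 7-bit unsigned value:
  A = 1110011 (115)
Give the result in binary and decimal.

Flip each bit (0->1, 1->0):
  1110011
  0001100

Answer: 0001100 (12)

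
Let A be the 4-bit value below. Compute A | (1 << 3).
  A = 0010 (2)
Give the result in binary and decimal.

Mask = 1 << 3 = 1000
Bit 3 of A is 0, so OR-ing with the mask flips it to 1.
  0010
| 1000
------
  1010

Answer: 1010 (10)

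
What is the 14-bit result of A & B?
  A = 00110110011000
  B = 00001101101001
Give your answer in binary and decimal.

Apply & to each column (1 only where both bits are 1):
  00110110011000
& 00001101101001
----------------
  00000100001000

Answer: 00000100001000 (264)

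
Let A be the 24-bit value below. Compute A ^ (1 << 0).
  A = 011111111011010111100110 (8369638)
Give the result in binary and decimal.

Mask = 1 << 0 = 000000000000000000000001
Bit 0 of A is 0; XOR with the mask flips it to 1.
  011111111011010111100110
^ 000000000000000000000001
--------------------------
  011111111011010111100111

Answer: 011111111011010111100111 (8369639)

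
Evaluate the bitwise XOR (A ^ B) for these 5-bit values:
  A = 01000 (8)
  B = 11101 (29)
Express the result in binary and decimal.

Apply ^ to each column (1 where bits differ):
  01000
^ 11101
-------
  10101

Answer: 10101 (21)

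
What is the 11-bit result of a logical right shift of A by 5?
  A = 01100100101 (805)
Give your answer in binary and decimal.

Logical shift right by 5: drop the bottom 5 bit(s), prepend 5 zero(s) on the left.
  01100100101  ->  keep [011001], discard [00101], prepend 00000
= 00000011001

Answer: 00000011001 (25)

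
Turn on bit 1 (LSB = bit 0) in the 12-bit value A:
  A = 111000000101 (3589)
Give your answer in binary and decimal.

Mask = 1 << 1 = 000000000010
Bit 1 of A is 0, so OR-ing with the mask flips it to 1.
  111000000101
| 000000000010
--------------
  111000000111

Answer: 111000000111 (3591)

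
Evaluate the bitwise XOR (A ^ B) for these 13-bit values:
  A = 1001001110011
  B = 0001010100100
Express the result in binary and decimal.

Apply ^ to each column (1 where bits differ):
  1001001110011
^ 0001010100100
---------------
  1000011010111

Answer: 1000011010111 (4311)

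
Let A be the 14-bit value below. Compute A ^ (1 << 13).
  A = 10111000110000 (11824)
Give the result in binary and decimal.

Mask = 1 << 13 = 10000000000000
Bit 13 of A is 1; XOR with the mask flips it to 0.
  10111000110000
^ 10000000000000
----------------
  00111000110000

Answer: 00111000110000 (3632)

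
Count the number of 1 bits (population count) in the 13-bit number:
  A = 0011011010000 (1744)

0011011010000
1-bits at positions (from bit 0 = LSB): 4, 6, 7, 9, 10
Count = 5

Answer: 5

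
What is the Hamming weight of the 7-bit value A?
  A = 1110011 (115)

1110011
1-bits at positions (from bit 0 = LSB): 0, 1, 4, 5, 6
Count = 5

Answer: 5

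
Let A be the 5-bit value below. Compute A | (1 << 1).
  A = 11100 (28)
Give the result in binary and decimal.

Mask = 1 << 1 = 00010
Bit 1 of A is 0, so OR-ing with the mask flips it to 1.
  11100
| 00010
-------
  11110

Answer: 11110 (30)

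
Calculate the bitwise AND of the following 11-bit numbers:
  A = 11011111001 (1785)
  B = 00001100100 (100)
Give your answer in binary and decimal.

Apply & to each column (1 only where both bits are 1):
  11011111001
& 00001100100
-------------
  00001100000

Answer: 00001100000 (96)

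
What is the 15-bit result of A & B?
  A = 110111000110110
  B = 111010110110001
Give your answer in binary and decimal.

Apply & to each column (1 only where both bits are 1):
  110111000110110
& 111010110110001
-----------------
  110010000110000

Answer: 110010000110000 (25648)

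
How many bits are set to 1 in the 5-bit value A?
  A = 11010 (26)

11010
1-bits at positions (from bit 0 = LSB): 1, 3, 4
Count = 3

Answer: 3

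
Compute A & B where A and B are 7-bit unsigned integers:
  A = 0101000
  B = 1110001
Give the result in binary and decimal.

Apply & to each column (1 only where both bits are 1):
  0101000
& 1110001
---------
  0100000

Answer: 0100000 (32)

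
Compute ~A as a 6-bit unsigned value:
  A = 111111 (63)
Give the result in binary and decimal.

Flip each bit (0->1, 1->0):
  111111
  000000

Answer: 000000 (0)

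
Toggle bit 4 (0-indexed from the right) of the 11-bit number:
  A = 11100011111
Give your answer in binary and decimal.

Mask = 1 << 4 = 00000010000
Bit 4 of A is 1; XOR with the mask flips it to 0.
  11100011111
^ 00000010000
-------------
  11100001111

Answer: 11100001111 (1807)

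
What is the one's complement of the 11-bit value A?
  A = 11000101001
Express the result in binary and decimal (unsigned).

Flip each bit (0->1, 1->0):
  11000101001
  00111010110

Answer: 00111010110 (470)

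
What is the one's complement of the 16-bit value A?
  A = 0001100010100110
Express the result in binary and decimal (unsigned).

Flip each bit (0->1, 1->0):
  0001100010100110
  1110011101011001

Answer: 1110011101011001 (59225)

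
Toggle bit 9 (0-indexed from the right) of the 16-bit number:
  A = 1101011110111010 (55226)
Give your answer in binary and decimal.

Mask = 1 << 9 = 0000001000000000
Bit 9 of A is 1; XOR with the mask flips it to 0.
  1101011110111010
^ 0000001000000000
------------------
  1101010110111010

Answer: 1101010110111010 (54714)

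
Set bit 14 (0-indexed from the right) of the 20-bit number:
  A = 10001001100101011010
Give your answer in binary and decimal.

Mask = 1 << 14 = 00000100000000000000
Bit 14 of A is 0, so OR-ing with the mask flips it to 1.
  10001001100101011010
| 00000100000000000000
----------------------
  10001101100101011010

Answer: 10001101100101011010 (579930)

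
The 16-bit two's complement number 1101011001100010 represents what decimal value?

MSB is 1, so the value is negative. Find the magnitude:
1. Invert bits:  0010100110011101
2. Add 1:        0010100110011110  = 10654
3. Apply sign:   -10654

Answer: -10654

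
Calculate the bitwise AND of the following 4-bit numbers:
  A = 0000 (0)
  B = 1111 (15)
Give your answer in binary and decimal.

Apply & to each column (1 only where both bits are 1):
  0000
& 1111
------
  0000

Answer: 0000 (0)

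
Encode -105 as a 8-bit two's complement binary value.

1. Binary of +105:  01101001
2. Invert bits:     10010110
3. Add 1:           10010111

Answer: 10010111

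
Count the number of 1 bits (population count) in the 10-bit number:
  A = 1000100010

1000100010
1-bits at positions (from bit 0 = LSB): 1, 5, 9
Count = 3

Answer: 3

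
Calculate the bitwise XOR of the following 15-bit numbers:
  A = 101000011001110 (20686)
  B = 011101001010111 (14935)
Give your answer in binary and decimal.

Apply ^ to each column (1 where bits differ):
  101000011001110
^ 011101001010111
-----------------
  110101010011001

Answer: 110101010011001 (27289)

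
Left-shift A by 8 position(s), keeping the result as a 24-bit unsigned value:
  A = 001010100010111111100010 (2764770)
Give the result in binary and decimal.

Shift left by 8: drop the top 8 bit(s), append 8 zero(s) on the right.
  001010100010111111100010  ->  discard [00101010], keep [0010111111100010], append 00000000
= 001011111110001000000000

Answer: 001011111110001000000000 (3138048)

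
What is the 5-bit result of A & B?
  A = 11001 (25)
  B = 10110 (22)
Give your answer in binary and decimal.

Apply & to each column (1 only where both bits are 1):
  11001
& 10110
-------
  10000

Answer: 10000 (16)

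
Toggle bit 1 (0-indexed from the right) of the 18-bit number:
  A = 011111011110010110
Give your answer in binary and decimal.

Mask = 1 << 1 = 000000000000000010
Bit 1 of A is 1; XOR with the mask flips it to 0.
  011111011110010110
^ 000000000000000010
--------------------
  011111011110010100

Answer: 011111011110010100 (128916)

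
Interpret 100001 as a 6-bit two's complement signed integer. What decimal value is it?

MSB is 1, so the value is negative. Find the magnitude:
1. Invert bits:  011110
2. Add 1:        011111  = 31
3. Apply sign:   -31

Answer: -31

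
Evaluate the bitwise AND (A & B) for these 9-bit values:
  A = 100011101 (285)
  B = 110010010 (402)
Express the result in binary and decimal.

Apply & to each column (1 only where both bits are 1):
  100011101
& 110010010
-----------
  100010000

Answer: 100010000 (272)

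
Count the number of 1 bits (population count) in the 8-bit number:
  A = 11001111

11001111
1-bits at positions (from bit 0 = LSB): 0, 1, 2, 3, 6, 7
Count = 6

Answer: 6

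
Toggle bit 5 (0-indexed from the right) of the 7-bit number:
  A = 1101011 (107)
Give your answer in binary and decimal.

Mask = 1 << 5 = 0100000
Bit 5 of A is 1; XOR with the mask flips it to 0.
  1101011
^ 0100000
---------
  1001011

Answer: 1001011 (75)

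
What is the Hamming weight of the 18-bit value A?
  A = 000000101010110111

000000101010110111
1-bits at positions (from bit 0 = LSB): 0, 1, 2, 4, 5, 7, 9, 11
Count = 8

Answer: 8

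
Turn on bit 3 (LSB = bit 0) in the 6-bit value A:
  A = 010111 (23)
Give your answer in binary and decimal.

Mask = 1 << 3 = 001000
Bit 3 of A is 0, so OR-ing with the mask flips it to 1.
  010111
| 001000
--------
  011111

Answer: 011111 (31)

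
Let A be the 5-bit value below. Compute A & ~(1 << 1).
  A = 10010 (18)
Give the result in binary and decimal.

Mask = ~(1 << 1) = 11101
Bit 1 of A is 1, so AND-ing with the mask clears it to 0.
  10010
& 11101
-------
  10000

Answer: 10000 (16)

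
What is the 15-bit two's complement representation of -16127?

1. Binary of +16127:  011111011111111
2. Invert bits:     100000100000000
3. Add 1:           100000100000001

Answer: 100000100000001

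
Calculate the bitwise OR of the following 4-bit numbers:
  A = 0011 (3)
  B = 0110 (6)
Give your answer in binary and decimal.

Apply | to each column (1 where either bit is 1):
  0011
| 0110
------
  0111

Answer: 0111 (7)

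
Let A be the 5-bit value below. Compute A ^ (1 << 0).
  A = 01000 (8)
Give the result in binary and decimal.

Mask = 1 << 0 = 00001
Bit 0 of A is 0; XOR with the mask flips it to 1.
  01000
^ 00001
-------
  01001

Answer: 01001 (9)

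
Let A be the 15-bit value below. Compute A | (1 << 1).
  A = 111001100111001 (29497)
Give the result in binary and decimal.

Mask = 1 << 1 = 000000000000010
Bit 1 of A is 0, so OR-ing with the mask flips it to 1.
  111001100111001
| 000000000000010
-----------------
  111001100111011

Answer: 111001100111011 (29499)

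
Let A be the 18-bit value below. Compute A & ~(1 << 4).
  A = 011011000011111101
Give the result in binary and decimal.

Mask = ~(1 << 4) = 111111111111101111
Bit 4 of A is 1, so AND-ing with the mask clears it to 0.
  011011000011111101
& 111111111111101111
--------------------
  011011000011101101

Answer: 011011000011101101 (110829)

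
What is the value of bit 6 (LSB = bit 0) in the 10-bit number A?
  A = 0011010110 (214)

Bit 6 is the 7th from the right.
  0011010110
     ^
That bit is 1.

Answer: 1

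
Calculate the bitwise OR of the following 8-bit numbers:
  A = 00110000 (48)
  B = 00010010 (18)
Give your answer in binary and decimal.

Apply | to each column (1 where either bit is 1):
  00110000
| 00010010
----------
  00110010

Answer: 00110010 (50)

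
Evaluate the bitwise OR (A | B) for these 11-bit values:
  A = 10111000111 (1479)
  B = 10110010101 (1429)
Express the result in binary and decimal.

Apply | to each column (1 where either bit is 1):
  10111000111
| 10110010101
-------------
  10111010111

Answer: 10111010111 (1495)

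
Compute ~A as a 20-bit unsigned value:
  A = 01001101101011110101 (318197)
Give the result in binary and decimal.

Flip each bit (0->1, 1->0):
  01001101101011110101
  10110010010100001010

Answer: 10110010010100001010 (730378)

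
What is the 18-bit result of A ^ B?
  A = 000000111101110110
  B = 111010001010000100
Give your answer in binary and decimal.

Apply ^ to each column (1 where bits differ):
  000000111101110110
^ 111010001010000100
--------------------
  111010110111110010

Answer: 111010110111110010 (241138)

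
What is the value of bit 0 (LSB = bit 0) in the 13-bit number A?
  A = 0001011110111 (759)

Bit 0 is the 1st from the right.
  0001011110111
              ^
That bit is 1.

Answer: 1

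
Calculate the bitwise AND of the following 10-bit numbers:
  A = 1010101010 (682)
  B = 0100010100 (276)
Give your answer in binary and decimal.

Apply & to each column (1 only where both bits are 1):
  1010101010
& 0100010100
------------
  0000000000

Answer: 0000000000 (0)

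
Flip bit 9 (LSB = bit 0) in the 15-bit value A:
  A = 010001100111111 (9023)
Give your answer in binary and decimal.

Mask = 1 << 9 = 000001000000000
Bit 9 of A is 1; XOR with the mask flips it to 0.
  010001100111111
^ 000001000000000
-----------------
  010000100111111

Answer: 010000100111111 (8511)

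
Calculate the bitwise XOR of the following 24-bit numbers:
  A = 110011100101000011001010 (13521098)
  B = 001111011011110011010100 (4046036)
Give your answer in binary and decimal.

Apply ^ to each column (1 where bits differ):
  110011100101000011001010
^ 001111011011110011010100
--------------------------
  111100111110110000011110

Answer: 111100111110110000011110 (15985694)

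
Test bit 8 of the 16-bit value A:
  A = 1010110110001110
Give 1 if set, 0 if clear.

Bit 8 is the 9th from the right.
  1010110110001110
         ^
That bit is 1.

Answer: 1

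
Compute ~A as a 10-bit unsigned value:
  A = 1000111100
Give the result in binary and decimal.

Flip each bit (0->1, 1->0):
  1000111100
  0111000011

Answer: 0111000011 (451)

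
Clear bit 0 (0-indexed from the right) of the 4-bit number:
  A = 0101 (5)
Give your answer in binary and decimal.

Mask = ~(1 << 0) = 1110
Bit 0 of A is 1, so AND-ing with the mask clears it to 0.
  0101
& 1110
------
  0100

Answer: 0100 (4)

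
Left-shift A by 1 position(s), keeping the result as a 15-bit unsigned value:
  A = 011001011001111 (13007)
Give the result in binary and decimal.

Shift left by 1: drop the top 1 bit(s), append 1 zero(s) on the right.
  011001011001111  ->  discard [0], keep [11001011001111], append 0
= 110010110011110

Answer: 110010110011110 (26014)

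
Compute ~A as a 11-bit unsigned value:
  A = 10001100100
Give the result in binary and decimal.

Flip each bit (0->1, 1->0):
  10001100100
  01110011011

Answer: 01110011011 (923)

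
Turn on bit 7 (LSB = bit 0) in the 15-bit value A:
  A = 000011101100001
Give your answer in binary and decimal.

Mask = 1 << 7 = 000000010000000
Bit 7 of A is 0, so OR-ing with the mask flips it to 1.
  000011101100001
| 000000010000000
-----------------
  000011111100001

Answer: 000011111100001 (2017)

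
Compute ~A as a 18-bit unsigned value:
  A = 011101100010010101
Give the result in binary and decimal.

Flip each bit (0->1, 1->0):
  011101100010010101
  100010011101101010

Answer: 100010011101101010 (141162)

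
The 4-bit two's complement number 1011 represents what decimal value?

MSB is 1, so the value is negative. Find the magnitude:
1. Invert bits:  0100
2. Add 1:        0101  = 5
3. Apply sign:   -5

Answer: -5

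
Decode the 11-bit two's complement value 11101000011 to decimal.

MSB is 1, so the value is negative. Find the magnitude:
1. Invert bits:  00010111100
2. Add 1:        00010111101  = 189
3. Apply sign:   -189

Answer: -189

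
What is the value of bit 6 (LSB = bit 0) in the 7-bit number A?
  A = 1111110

Bit 6 is the 7th from the right.
  1111110
  ^
That bit is 1.

Answer: 1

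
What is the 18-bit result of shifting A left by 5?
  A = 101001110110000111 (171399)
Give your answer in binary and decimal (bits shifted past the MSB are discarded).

Shift left by 5: drop the top 5 bit(s), append 5 zero(s) on the right.
  101001110110000111  ->  discard [10100], keep [1110110000111], append 00000
= 111011000011100000

Answer: 111011000011100000 (241888)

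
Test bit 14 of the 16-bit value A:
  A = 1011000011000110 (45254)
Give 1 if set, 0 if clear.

Bit 14 is the 15th from the right.
  1011000011000110
   ^
That bit is 0.

Answer: 0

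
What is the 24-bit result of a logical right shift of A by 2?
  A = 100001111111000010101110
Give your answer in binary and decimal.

Logical shift right by 2: drop the bottom 2 bit(s), prepend 2 zero(s) on the left.
  100001111111000010101110  ->  keep [1000011111110000101011], discard [10], prepend 00
= 001000011111110000101011

Answer: 001000011111110000101011 (2227243)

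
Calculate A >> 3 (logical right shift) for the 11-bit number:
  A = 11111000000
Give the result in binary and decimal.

Logical shift right by 3: drop the bottom 3 bit(s), prepend 3 zero(s) on the left.
  11111000000  ->  keep [11111000], discard [000], prepend 000
= 00011111000

Answer: 00011111000 (248)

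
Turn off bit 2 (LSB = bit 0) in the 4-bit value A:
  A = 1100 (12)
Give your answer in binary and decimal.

Mask = ~(1 << 2) = 1011
Bit 2 of A is 1, so AND-ing with the mask clears it to 0.
  1100
& 1011
------
  1000

Answer: 1000 (8)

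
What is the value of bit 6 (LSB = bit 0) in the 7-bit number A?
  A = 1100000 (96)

Bit 6 is the 7th from the right.
  1100000
  ^
That bit is 1.

Answer: 1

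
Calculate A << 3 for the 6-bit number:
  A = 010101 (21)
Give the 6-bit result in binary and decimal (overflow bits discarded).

Shift left by 3: drop the top 3 bit(s), append 3 zero(s) on the right.
  010101  ->  discard [010], keep [101], append 000
= 101000

Answer: 101000 (40)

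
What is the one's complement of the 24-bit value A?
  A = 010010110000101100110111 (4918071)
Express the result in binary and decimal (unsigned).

Flip each bit (0->1, 1->0):
  010010110000101100110111
  101101001111010011001000

Answer: 101101001111010011001000 (11859144)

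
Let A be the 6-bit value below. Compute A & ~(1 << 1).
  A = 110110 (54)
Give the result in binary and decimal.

Mask = ~(1 << 1) = 111101
Bit 1 of A is 1, so AND-ing with the mask clears it to 0.
  110110
& 111101
--------
  110100

Answer: 110100 (52)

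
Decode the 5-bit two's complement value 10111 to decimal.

MSB is 1, so the value is negative. Find the magnitude:
1. Invert bits:  01000
2. Add 1:        01001  = 9
3. Apply sign:   -9

Answer: -9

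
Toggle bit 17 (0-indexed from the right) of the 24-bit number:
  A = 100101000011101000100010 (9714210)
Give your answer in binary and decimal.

Mask = 1 << 17 = 000000100000000000000000
Bit 17 of A is 0; XOR with the mask flips it to 1.
  100101000011101000100010
^ 000000100000000000000000
--------------------------
  100101100011101000100010

Answer: 100101100011101000100010 (9845282)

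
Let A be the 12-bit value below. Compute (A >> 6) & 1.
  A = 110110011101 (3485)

Bit 6 is the 7th from the right.
  110110011101
       ^
That bit is 0.

Answer: 0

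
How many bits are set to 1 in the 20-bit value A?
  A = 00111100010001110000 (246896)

00111100010001110000
1-bits at positions (from bit 0 = LSB): 4, 5, 6, 10, 14, 15, 16, 17
Count = 8

Answer: 8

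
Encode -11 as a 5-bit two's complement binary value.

1. Binary of +11:  01011
2. Invert bits:     10100
3. Add 1:           10101

Answer: 10101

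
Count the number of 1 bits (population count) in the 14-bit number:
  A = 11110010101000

11110010101000
1-bits at positions (from bit 0 = LSB): 3, 5, 7, 10, 11, 12, 13
Count = 7

Answer: 7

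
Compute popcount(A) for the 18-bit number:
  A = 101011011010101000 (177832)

101011011010101000
1-bits at positions (from bit 0 = LSB): 3, 5, 7, 9, 10, 12, 13, 15, 17
Count = 9

Answer: 9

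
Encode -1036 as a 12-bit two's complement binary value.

1. Binary of +1036:  010000001100
2. Invert bits:     101111110011
3. Add 1:           101111110100

Answer: 101111110100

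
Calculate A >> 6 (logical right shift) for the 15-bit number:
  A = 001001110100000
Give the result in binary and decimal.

Logical shift right by 6: drop the bottom 6 bit(s), prepend 6 zero(s) on the left.
  001001110100000  ->  keep [001001110], discard [100000], prepend 000000
= 000000001001110

Answer: 000000001001110 (78)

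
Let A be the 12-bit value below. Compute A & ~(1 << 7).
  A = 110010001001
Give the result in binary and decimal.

Mask = ~(1 << 7) = 111101111111
Bit 7 of A is 1, so AND-ing with the mask clears it to 0.
  110010001001
& 111101111111
--------------
  110000001001

Answer: 110000001001 (3081)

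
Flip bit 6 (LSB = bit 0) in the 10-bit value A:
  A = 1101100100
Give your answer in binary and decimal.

Mask = 1 << 6 = 0001000000
Bit 6 of A is 1; XOR with the mask flips it to 0.
  1101100100
^ 0001000000
------------
  1100100100

Answer: 1100100100 (804)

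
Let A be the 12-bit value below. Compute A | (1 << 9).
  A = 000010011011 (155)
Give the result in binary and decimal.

Mask = 1 << 9 = 001000000000
Bit 9 of A is 0, so OR-ing with the mask flips it to 1.
  000010011011
| 001000000000
--------------
  001010011011

Answer: 001010011011 (667)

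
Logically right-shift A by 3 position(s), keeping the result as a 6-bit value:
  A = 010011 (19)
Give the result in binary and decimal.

Logical shift right by 3: drop the bottom 3 bit(s), prepend 3 zero(s) on the left.
  010011  ->  keep [010], discard [011], prepend 000
= 000010

Answer: 000010 (2)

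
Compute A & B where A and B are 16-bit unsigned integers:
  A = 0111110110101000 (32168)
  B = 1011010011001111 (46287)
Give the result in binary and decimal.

Apply & to each column (1 only where both bits are 1):
  0111110110101000
& 1011010011001111
------------------
  0011010010001000

Answer: 0011010010001000 (13448)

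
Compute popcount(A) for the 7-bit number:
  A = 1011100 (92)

1011100
1-bits at positions (from bit 0 = LSB): 2, 3, 4, 6
Count = 4

Answer: 4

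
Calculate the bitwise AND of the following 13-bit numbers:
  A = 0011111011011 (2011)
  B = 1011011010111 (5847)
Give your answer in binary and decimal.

Apply & to each column (1 only where both bits are 1):
  0011111011011
& 1011011010111
---------------
  0011011010011

Answer: 0011011010011 (1747)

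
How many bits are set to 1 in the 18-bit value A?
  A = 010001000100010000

010001000100010000
1-bits at positions (from bit 0 = LSB): 4, 8, 12, 16
Count = 4

Answer: 4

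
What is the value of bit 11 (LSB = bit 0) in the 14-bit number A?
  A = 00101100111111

Bit 11 is the 12th from the right.
  00101100111111
    ^
That bit is 1.

Answer: 1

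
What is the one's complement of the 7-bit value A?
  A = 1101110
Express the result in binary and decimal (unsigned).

Flip each bit (0->1, 1->0):
  1101110
  0010001

Answer: 0010001 (17)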